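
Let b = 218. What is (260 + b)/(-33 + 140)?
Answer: 478/107 ≈ 4.4673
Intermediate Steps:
(260 + b)/(-33 + 140) = (260 + 218)/(-33 + 140) = 478/107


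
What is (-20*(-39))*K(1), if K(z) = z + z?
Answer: 1560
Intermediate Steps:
K(z) = 2*z
(-20*(-39))*K(1) = (-20*(-39))*(2*1) = 780*2 = 1560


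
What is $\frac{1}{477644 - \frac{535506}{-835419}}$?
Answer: $\frac{278473}{133011136114} \approx 2.0936 \cdot 10^{-6}$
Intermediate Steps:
$\frac{1}{477644 - \frac{535506}{-835419}} = \frac{1}{477644 - - \frac{178502}{278473}} = \frac{1}{477644 + \frac{178502}{278473}} = \frac{1}{\frac{133011136114}{278473}} = \frac{278473}{133011136114}$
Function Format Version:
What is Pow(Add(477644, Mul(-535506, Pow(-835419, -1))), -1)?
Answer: Rational(278473, 133011136114) ≈ 2.0936e-6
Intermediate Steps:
Pow(Add(477644, Mul(-535506, Pow(-835419, -1))), -1) = Pow(Add(477644, Mul(-535506, Rational(-1, 835419))), -1) = Pow(Add(477644, Rational(178502, 278473)), -1) = Pow(Rational(133011136114, 278473), -1) = Rational(278473, 133011136114)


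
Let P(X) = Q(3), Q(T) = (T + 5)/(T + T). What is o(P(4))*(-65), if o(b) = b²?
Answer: -1040/9 ≈ -115.56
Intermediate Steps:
Q(T) = (5 + T)/(2*T) (Q(T) = (5 + T)/((2*T)) = (5 + T)*(1/(2*T)) = (5 + T)/(2*T))
P(X) = 4/3 (P(X) = (½)*(5 + 3)/3 = (½)*(⅓)*8 = 4/3)
o(P(4))*(-65) = (4/3)²*(-65) = (16/9)*(-65) = -1040/9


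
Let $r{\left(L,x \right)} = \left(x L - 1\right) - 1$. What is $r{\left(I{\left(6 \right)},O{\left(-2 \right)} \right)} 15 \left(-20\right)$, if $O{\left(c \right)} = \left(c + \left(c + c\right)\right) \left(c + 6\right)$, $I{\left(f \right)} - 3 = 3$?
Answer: $43800$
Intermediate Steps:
$I{\left(f \right)} = 6$ ($I{\left(f \right)} = 3 + 3 = 6$)
$O{\left(c \right)} = 3 c \left(6 + c\right)$ ($O{\left(c \right)} = \left(c + 2 c\right) \left(6 + c\right) = 3 c \left(6 + c\right)$)
$r{\left(L,x \right)} = -2 + L x$ ($r{\left(L,x \right)} = \left(L x - 1\right) - 1 = \left(-1 + L x\right) - 1 = -2 + L x$)
$r{\left(I{\left(6 \right)},O{\left(-2 \right)} \right)} 15 \left(-20\right) = \left(-2 + 6 \cdot 3 \left(-2\right) \left(6 - 2\right)\right) 15 \left(-20\right) = \left(-2 + 6 \cdot 3 \left(-2\right) 4\right) 15 \left(-20\right) = \left(-2 + 6 \left(-24\right)\right) 15 \left(-20\right) = \left(-2 - 144\right) 15 \left(-20\right) = \left(-146\right) 15 \left(-20\right) = \left(-2190\right) \left(-20\right) = 43800$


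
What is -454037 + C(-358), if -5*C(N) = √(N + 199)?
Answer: -454037 - I*√159/5 ≈ -4.5404e+5 - 2.5219*I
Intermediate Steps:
C(N) = -√(199 + N)/5 (C(N) = -√(N + 199)/5 = -√(199 + N)/5)
-454037 + C(-358) = -454037 - √(199 - 358)/5 = -454037 - I*√159/5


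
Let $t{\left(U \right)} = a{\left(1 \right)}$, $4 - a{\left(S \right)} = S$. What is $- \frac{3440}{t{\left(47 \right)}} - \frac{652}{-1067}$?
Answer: $- \frac{3668524}{3201} \approx -1146.1$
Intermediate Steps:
$a{\left(S \right)} = 4 - S$
$t{\left(U \right)} = 3$ ($t{\left(U \right)} = 4 - 1 = 3$)
$- \frac{3440}{t{\left(47 \right)}} - \frac{652}{-1067} = - \frac{3440}{3} - \frac{652}{-1067} = \left(-3440\right) \frac{1}{3} - - \frac{652}{1067} = - \frac{3440}{3} + \frac{652}{1067} = - \frac{3668524}{3201}$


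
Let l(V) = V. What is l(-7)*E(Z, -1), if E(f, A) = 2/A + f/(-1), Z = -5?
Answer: -21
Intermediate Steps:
E(f, A) = -f + 2/A (E(f, A) = 2/A + f*(-1) = 2/A - f = -f + 2/A)
l(-7)*E(Z, -1) = -7*(-1*(-5) + 2/(-1)) = -7*(5 + 2*(-1)) = -7*(5 - 2) = -7*3 = -21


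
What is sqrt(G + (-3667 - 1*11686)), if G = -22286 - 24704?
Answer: 3*I*sqrt(6927) ≈ 249.69*I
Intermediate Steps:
G = -46990
sqrt(G + (-3667 - 1*11686)) = sqrt(-46990 + (-3667 - 1*11686)) = sqrt(-46990 + (-3667 - 11686)) = sqrt(-46990 - 15353) = sqrt(-62343) = 3*I*sqrt(6927)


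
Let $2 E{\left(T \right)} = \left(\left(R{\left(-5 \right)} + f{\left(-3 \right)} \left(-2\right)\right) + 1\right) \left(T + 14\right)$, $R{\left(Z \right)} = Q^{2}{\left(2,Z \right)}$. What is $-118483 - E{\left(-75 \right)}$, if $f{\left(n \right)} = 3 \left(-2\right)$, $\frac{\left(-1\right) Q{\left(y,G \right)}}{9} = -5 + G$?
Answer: $\frac{257927}{2} \approx 1.2896 \cdot 10^{5}$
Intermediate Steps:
$Q{\left(y,G \right)} = 45 - 9 G$ ($Q{\left(y,G \right)} = - 9 \left(-5 + G\right) = 45 - 9 G$)
$f{\left(n \right)} = -6$
$R{\left(Z \right)} = \left(45 - 9 Z\right)^{2}$
$E{\left(T \right)} = 56791 + \frac{8113 T}{2}$ ($E{\left(T \right)} = \frac{\left(\left(81 \left(-5 - 5\right)^{2} - -12\right) + 1\right) \left(T + 14\right)}{2} = \frac{\left(\left(81 \left(-10\right)^{2} + 12\right) + 1\right) \left(14 + T\right)}{2} = \frac{\left(\left(81 \cdot 100 + 12\right) + 1\right) \left(14 + T\right)}{2} = \frac{\left(\left(8100 + 12\right) + 1\right) \left(14 + T\right)}{2} = \frac{\left(8112 + 1\right) \left(14 + T\right)}{2} = \frac{8113 \left(14 + T\right)}{2} = \frac{113582 + 8113 T}{2} = 56791 + \frac{8113 T}{2}$)
$-118483 - E{\left(-75 \right)} = -118483 - \left(56791 + \frac{8113}{2} \left(-75\right)\right) = -118483 - \left(56791 - \frac{608475}{2}\right) = -118483 - - \frac{494893}{2} = -118483 + \frac{494893}{2} = \frac{257927}{2}$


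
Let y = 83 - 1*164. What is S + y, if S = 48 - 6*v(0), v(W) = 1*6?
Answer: -69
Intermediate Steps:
v(W) = 6
S = 12 (S = 48 - 6*6 = 48 - 1*36 = 48 - 36 = 12)
y = -81 (y = 83 - 164 = -81)
S + y = 12 - 81 = -69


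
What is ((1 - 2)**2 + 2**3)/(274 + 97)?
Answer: 9/371 ≈ 0.024259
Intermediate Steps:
((1 - 2)**2 + 2**3)/(274 + 97) = ((-1)**2 + 8)/371 = (1 + 8)*(1/371) = 9*(1/371) = 9/371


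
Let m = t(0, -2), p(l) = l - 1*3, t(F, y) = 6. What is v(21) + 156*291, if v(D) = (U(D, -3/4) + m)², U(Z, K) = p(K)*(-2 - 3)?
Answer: 736137/16 ≈ 46009.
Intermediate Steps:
p(l) = -3 + l (p(l) = l - 3 = -3 + l)
U(Z, K) = 15 - 5*K (U(Z, K) = (-3 + K)*(-2 - 3) = (-3 + K)*(-5) = 15 - 5*K)
m = 6
v(D) = 9801/16 (v(D) = ((15 - (-15)/4) + 6)² = ((15 - 5*(-¾)) + 6)² = ((15 + 15/4) + 6)² = (75/4 + 6)² = (99/4)² = 9801/16)
v(21) + 156*291 = 9801/16 + 156*291 = 9801/16 + 45396 = 736137/16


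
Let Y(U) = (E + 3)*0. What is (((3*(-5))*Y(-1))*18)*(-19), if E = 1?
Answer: 0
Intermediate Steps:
Y(U) = 0 (Y(U) = (1 + 3)*0 = 4*0 = 0)
(((3*(-5))*Y(-1))*18)*(-19) = (((3*(-5))*0)*18)*(-19) = (-15*0*18)*(-19) = (0*18)*(-19) = 0*(-19) = 0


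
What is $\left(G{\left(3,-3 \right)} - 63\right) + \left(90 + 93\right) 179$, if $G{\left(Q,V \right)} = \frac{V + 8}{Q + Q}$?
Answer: $\frac{196169}{6} \approx 32695.0$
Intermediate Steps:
$G{\left(Q,V \right)} = \frac{8 + V}{2 Q}$
$\left(G{\left(3,-3 \right)} - 63\right) + \left(90 + 93\right) 179 = \left(\frac{8 - 3}{2 \cdot 3} - 63\right) + \left(90 + 93\right) 179 = \left(\frac{1}{2} \cdot \frac{1}{3} \cdot 5 - 63\right) + 183 \cdot 179 = \left(\frac{5}{6} - 63\right) + 32757 = - \frac{373}{6} + 32757 = \frac{196169}{6}$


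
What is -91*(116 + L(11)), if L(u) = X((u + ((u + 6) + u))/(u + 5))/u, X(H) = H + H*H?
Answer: -2720081/256 ≈ -10625.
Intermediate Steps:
X(H) = H + H**2
L(u) = (1 + (6 + 3*u)/(5 + u))*(6 + 3*u)/(u*(5 + u)) (L(u) = (((u + ((u + 6) + u))/(u + 5))*(1 + (u + ((u + 6) + u))/(u + 5)))/u = (((u + ((6 + u) + u))/(5 + u))*(1 + (u + ((6 + u) + u))/(5 + u)))/u = (((u + (6 + 2*u))/(5 + u))*(1 + (u + (6 + 2*u))/(5 + u)))/u = (((6 + 3*u)/(5 + u))*(1 + (6 + 3*u)/(5 + u)))/u = ((1 + (6 + 3*u)/(5 + u))*(6 + 3*u)/(5 + u))/u = (1 + (6 + 3*u)/(5 + u))*(6 + 3*u)/(u*(5 + u)))
-91*(116 + L(11)) = -91*(116 + 3*(2 + 11)*(11 + 4*11)/(11*(5 + 11)**2)) = -91*(116 + 3*(1/11)*13*(11 + 44)/16**2) = -91*(116 + 3*(1/11)*(1/256)*13*55) = -91*(116 + 195/256) = -91*29891/256 = -2720081/256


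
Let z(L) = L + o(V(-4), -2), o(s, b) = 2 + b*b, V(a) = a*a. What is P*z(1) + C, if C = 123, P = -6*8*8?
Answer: -2565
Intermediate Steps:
P = -384 (P = -48*8 = -384)
V(a) = a**2
o(s, b) = 2 + b**2
z(L) = 6 + L (z(L) = L + (2 + (-2)**2) = L + (2 + 4) = L + 6 = 6 + L)
P*z(1) + C = -384*(6 + 1) + 123 = -384*7 + 123 = -2688 + 123 = -2565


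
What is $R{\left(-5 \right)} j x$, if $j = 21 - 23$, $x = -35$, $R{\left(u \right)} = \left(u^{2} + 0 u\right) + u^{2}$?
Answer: $3500$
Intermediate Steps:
$R{\left(u \right)} = 2 u^{2}$ ($R{\left(u \right)} = \left(u^{2} + 0\right) + u^{2} = u^{2} + u^{2} = 2 u^{2}$)
$j = -2$
$R{\left(-5 \right)} j x = 2 \left(-5\right)^{2} \left(-2\right) \left(-35\right) = 2 \cdot 25 \left(-2\right) \left(-35\right) = 50 \left(-2\right) \left(-35\right) = \left(-100\right) \left(-35\right) = 3500$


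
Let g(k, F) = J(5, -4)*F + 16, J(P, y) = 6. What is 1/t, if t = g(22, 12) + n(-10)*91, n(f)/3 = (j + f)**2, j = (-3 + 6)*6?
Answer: 1/17560 ≈ 5.6948e-5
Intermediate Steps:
j = 18 (j = 3*6 = 18)
g(k, F) = 16 + 6*F (g(k, F) = 6*F + 16 = 16 + 6*F)
n(f) = 3*(18 + f)**2
t = 17560 (t = (16 + 6*12) + (3*(18 - 10)**2)*91 = (16 + 72) + (3*8**2)*91 = 88 + (3*64)*91 = 88 + 192*91 = 88 + 17472 = 17560)
1/t = 1/17560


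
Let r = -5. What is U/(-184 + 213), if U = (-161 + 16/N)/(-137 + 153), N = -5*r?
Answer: -4009/11600 ≈ -0.34560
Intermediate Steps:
N = 25 (N = -5*(-5) = 25)
U = -4009/400 (U = (-161 + 16/25)/(-137 + 153) = (-161 + 16*(1/25))/16 = (-161 + 16/25)*(1/16) = -4009/25*1/16 = -4009/400 ≈ -10.022)
U/(-184 + 213) = -4009/400/(-184 + 213) = -4009/400/29 = (1/29)*(-4009/400) = -4009/11600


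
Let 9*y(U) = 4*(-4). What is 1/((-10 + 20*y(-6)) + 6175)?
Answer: 9/55165 ≈ 0.00016315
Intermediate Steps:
y(U) = -16/9 (y(U) = (4*(-4))/9 = (⅑)*(-16) = -16/9)
1/((-10 + 20*y(-6)) + 6175) = 1/((-10 + 20*(-16/9)) + 6175) = 1/((-10 - 320/9) + 6175) = 1/(-410/9 + 6175) = 1/(55165/9) = 9/55165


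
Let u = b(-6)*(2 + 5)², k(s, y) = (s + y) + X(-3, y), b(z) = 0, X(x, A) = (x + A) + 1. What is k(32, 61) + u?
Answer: 152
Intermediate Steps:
X(x, A) = 1 + A + x (X(x, A) = (A + x) + 1 = 1 + A + x)
k(s, y) = -2 + s + 2*y (k(s, y) = (s + y) + (1 + y - 3) = (s + y) + (-2 + y) = -2 + s + 2*y)
u = 0 (u = 0*(2 + 5)² = 0*7² = 0*49 = 0)
k(32, 61) + u = (-2 + 32 + 2*61) + 0 = (-2 + 32 + 122) + 0 = 152 + 0 = 152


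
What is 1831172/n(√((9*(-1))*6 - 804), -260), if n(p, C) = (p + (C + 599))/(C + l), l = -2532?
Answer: -577727441312/38593 + 5112632224*I*√858/115779 ≈ -1.497e+7 + 1.2935e+6*I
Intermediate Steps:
n(p, C) = (599 + C + p)/(-2532 + C) (n(p, C) = (p + (C + 599))/(C - 2532) = (p + (599 + C))/(-2532 + C) = (599 + C + p)/(-2532 + C))
1831172/n(√((9*(-1))*6 - 804), -260) = 1831172/(((599 - 260 + √((9*(-1))*6 - 804))/(-2532 - 260))) = 1831172/(((599 - 260 + √(-9*6 - 804))/(-2792))) = 1831172/((-(599 - 260 + √(-54 - 804))/2792)) = 1831172/((-(599 - 260 + √(-858))/2792)) = 1831172/((-(599 - 260 + I*√858)/2792)) = 1831172/((-(339 + I*√858)/2792)) = 1831172/(-339/2792 - I*√858/2792)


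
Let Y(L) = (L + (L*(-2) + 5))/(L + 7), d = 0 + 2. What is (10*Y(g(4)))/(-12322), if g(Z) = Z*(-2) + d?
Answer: -55/6161 ≈ -0.0089271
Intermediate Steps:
d = 2
g(Z) = 2 - 2*Z (g(Z) = Z*(-2) + 2 = -2*Z + 2 = 2 - 2*Z)
Y(L) = (5 - L)/(7 + L) (Y(L) = (L + (-2*L + 5))/(7 + L) = (L + (5 - 2*L))/(7 + L) = (5 - L)/(7 + L))
(10*Y(g(4)))/(-12322) = (10*((5 - (2 - 2*4))/(7 + (2 - 2*4))))/(-12322) = (10*((5 - (2 - 8))/(7 + (2 - 8))))*(-1/12322) = (10*((5 - 1*(-6))/(7 - 6)))*(-1/12322) = (10*((5 + 6)/1))*(-1/12322) = (10*(1*11))*(-1/12322) = (10*11)*(-1/12322) = 110*(-1/12322) = -55/6161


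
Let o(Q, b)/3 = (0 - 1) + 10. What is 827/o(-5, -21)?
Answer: 827/27 ≈ 30.630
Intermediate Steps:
o(Q, b) = 27 (o(Q, b) = 3*((0 - 1) + 10) = 3*(-1 + 10) = 3*9 = 27)
827/o(-5, -21) = 827/27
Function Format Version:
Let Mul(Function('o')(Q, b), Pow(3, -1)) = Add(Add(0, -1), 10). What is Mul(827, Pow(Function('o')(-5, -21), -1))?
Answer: Rational(827, 27) ≈ 30.630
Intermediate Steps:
Function('o')(Q, b) = 27 (Function('o')(Q, b) = Mul(3, Add(Add(0, -1), 10)) = Mul(3, Add(-1, 10)) = Mul(3, 9) = 27)
Mul(827, Pow(Function('o')(-5, -21), -1)) = Mul(827, Pow(27, -1)) = Mul(827, Rational(1, 27)) = Rational(827, 27)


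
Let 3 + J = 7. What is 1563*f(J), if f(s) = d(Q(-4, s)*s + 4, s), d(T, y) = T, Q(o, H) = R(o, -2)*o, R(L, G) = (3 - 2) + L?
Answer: 81276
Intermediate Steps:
R(L, G) = 1 + L
J = 4 (J = -3 + 7 = 4)
Q(o, H) = o*(1 + o) (Q(o, H) = (1 + o)*o = o*(1 + o))
f(s) = 4 + 12*s (f(s) = (-4*(1 - 4))*s + 4 = (-4*(-3))*s + 4 = 12*s + 4 = 4 + 12*s)
1563*f(J) = 1563*(4 + 12*4) = 1563*(4 + 48) = 1563*52 = 81276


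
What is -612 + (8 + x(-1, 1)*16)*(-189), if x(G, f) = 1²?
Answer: -5148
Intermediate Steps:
x(G, f) = 1
-612 + (8 + x(-1, 1)*16)*(-189) = -612 + (8 + 1*16)*(-189) = -612 + (8 + 16)*(-189) = -612 + 24*(-189) = -612 - 4536 = -5148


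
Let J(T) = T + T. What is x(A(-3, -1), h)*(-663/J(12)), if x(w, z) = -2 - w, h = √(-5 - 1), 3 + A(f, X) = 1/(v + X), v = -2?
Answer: -221/6 ≈ -36.833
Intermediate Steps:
A(f, X) = -3 + 1/(-2 + X)
h = I*√6 (h = √(-6) = I*√6 ≈ 2.4495*I)
J(T) = 2*T
x(A(-3, -1), h)*(-663/J(12)) = (-2 - (7 - 3*(-1))/(-2 - 1))*(-663/(2*12)) = (-2 - (7 + 3)/(-3))*(-663/24) = (-2 - (-1)*10/3)*(-663*1/24) = (-2 - 1*(-10/3))*(-221/8) = (-2 + 10/3)*(-221/8) = (4/3)*(-221/8) = -221/6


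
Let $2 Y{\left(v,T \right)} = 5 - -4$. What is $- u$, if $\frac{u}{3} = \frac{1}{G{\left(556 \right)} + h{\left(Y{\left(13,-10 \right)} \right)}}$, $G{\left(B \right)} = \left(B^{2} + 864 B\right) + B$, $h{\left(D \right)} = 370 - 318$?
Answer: $- \frac{1}{263376} \approx -3.7969 \cdot 10^{-6}$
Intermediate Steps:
$Y{\left(v,T \right)} = \frac{9}{2}$ ($Y{\left(v,T \right)} = \frac{5 - -4}{2} = \frac{5 + 4}{2} = \frac{1}{2} \cdot 9 = \frac{9}{2}$)
$h{\left(D \right)} = 52$ ($h{\left(D \right)} = 370 - 318 = 52$)
$G{\left(B \right)} = B^{2} + 865 B$
$u = \frac{1}{263376}$ ($u = \frac{3}{556 \left(865 + 556\right) + 52} = \frac{3}{556 \cdot 1421 + 52} = \frac{3}{790076 + 52} = \frac{3}{790128} = 3 \cdot \frac{1}{790128} = \frac{1}{263376} \approx 3.7969 \cdot 10^{-6}$)
$- u = \left(-1\right) \frac{1}{263376} = - \frac{1}{263376}$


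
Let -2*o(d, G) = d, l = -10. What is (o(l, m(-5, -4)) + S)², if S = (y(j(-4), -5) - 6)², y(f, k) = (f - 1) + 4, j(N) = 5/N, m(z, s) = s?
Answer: 136161/256 ≈ 531.88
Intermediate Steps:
o(d, G) = -d/2
y(f, k) = 3 + f (y(f, k) = (-1 + f) + 4 = 3 + f)
S = 289/16 (S = ((3 + 5/(-4)) - 6)² = ((3 + 5*(-¼)) - 6)² = ((3 - 5/4) - 6)² = (7/4 - 6)² = (-17/4)² = 289/16 ≈ 18.063)
(o(l, m(-5, -4)) + S)² = (-½*(-10) + 289/16)² = (5 + 289/16)² = (369/16)² = 136161/256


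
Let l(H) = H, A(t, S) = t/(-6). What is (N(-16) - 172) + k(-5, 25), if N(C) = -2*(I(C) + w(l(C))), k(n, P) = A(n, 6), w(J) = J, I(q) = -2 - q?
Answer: -1003/6 ≈ -167.17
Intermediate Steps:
A(t, S) = -t/6 (A(t, S) = t*(-⅙) = -t/6)
k(n, P) = -n/6
N(C) = 4 (N(C) = -2*((-2 - C) + C) = -2*(-2) = 4)
(N(-16) - 172) + k(-5, 25) = (4 - 172) - ⅙*(-5) = -168 + ⅚ = -1003/6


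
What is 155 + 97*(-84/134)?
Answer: 6311/67 ≈ 94.194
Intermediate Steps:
155 + 97*(-84/134) = 155 + 97*(-84*1/134) = 155 + 97*(-42/67) = 155 - 4074/67 = 6311/67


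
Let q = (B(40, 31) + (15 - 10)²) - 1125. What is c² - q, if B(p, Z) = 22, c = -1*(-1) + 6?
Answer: 1127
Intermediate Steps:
c = 7 (c = 1 + 6 = 7)
q = -1078 (q = (22 + (15 - 10)²) - 1125 = (22 + 5²) - 1125 = (22 + 25) - 1125 = 47 - 1125 = -1078)
c² - q = 7² - 1*(-1078) = 49 + 1078 = 1127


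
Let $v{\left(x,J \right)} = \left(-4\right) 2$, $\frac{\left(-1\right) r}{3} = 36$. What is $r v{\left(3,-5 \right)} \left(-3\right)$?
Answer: $-2592$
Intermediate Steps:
$r = -108$ ($r = \left(-3\right) 36 = -108$)
$v{\left(x,J \right)} = -8$
$r v{\left(3,-5 \right)} \left(-3\right) = \left(-108\right) \left(-8\right) \left(-3\right) = 864 \left(-3\right) = -2592$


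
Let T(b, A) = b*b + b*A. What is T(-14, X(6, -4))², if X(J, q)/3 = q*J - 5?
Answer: 1999396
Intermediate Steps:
X(J, q) = -15 + 3*J*q (X(J, q) = 3*(q*J - 5) = 3*(J*q - 5) = 3*(-5 + J*q) = -15 + 3*J*q)
T(b, A) = b² + A*b
T(-14, X(6, -4))² = (-14*((-15 + 3*6*(-4)) - 14))² = (-14*((-15 - 72) - 14))² = (-14*(-87 - 14))² = (-14*(-101))² = 1414² = 1999396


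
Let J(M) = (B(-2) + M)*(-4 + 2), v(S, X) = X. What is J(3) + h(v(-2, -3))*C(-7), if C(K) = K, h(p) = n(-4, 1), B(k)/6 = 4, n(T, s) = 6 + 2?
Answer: -110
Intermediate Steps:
n(T, s) = 8
B(k) = 24 (B(k) = 6*4 = 24)
h(p) = 8
J(M) = -48 - 2*M (J(M) = (24 + M)*(-4 + 2) = (24 + M)*(-2) = -48 - 2*M)
J(3) + h(v(-2, -3))*C(-7) = (-48 - 2*3) + 8*(-7) = (-48 - 6) - 56 = -54 - 56 = -110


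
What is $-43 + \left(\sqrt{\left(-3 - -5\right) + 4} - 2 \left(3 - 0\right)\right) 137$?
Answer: $-865 + 137 \sqrt{6} \approx -529.42$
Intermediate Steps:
$-43 + \left(\sqrt{\left(-3 - -5\right) + 4} - 2 \left(3 - 0\right)\right) 137 = -43 + \left(\sqrt{\left(-3 + 5\right) + 4} - 2 \left(3 + 0\right)\right) 137 = -43 + \left(\sqrt{2 + 4} - 6\right) 137 = -43 + \left(\sqrt{6} - 6\right) 137 = -43 + \left(-6 + \sqrt{6}\right) 137 = -43 - \left(822 - 137 \sqrt{6}\right) = -865 + 137 \sqrt{6}$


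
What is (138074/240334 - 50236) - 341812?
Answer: -47111162979/120167 ≈ -3.9205e+5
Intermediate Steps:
(138074/240334 - 50236) - 341812 = (138074*(1/240334) - 50236) - 341812 = (69037/120167 - 50236) - 341812 = -6036640375/120167 - 341812 = -47111162979/120167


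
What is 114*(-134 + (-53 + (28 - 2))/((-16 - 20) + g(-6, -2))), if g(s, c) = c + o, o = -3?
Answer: -623238/41 ≈ -15201.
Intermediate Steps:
g(s, c) = -3 + c (g(s, c) = c - 3 = -3 + c)
114*(-134 + (-53 + (28 - 2))/((-16 - 20) + g(-6, -2))) = 114*(-134 + (-53 + (28 - 2))/((-16 - 20) + (-3 - 2))) = 114*(-134 + (-53 + 26)/(-36 - 5)) = 114*(-134 - 27/(-41)) = 114*(-134 - 27*(-1/41)) = 114*(-134 + 27/41) = 114*(-5467/41) = -623238/41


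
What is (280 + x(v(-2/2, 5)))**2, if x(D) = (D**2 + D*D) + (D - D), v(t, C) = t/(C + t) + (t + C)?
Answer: 6076225/64 ≈ 94941.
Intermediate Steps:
v(t, C) = C + t + t/(C + t) (v(t, C) = t/(C + t) + (C + t) = C + t + t/(C + t))
x(D) = 2*D**2 (x(D) = (D**2 + D**2) + 0 = 2*D**2 + 0 = 2*D**2)
(280 + x(v(-2/2, 5)))**2 = (280 + 2*((-2/2 + 5**2 + (-2/2)**2 + 2*5*(-2/2))/(5 - 2/2))**2)**2 = (280 + 2*((-2*1/2 + 25 + (-2*1/2)**2 + 2*5*(-2*1/2))/(5 - 2*1/2))**2)**2 = (280 + 2*((-1 + 25 + (-1)**2 + 2*5*(-1))/(5 - 1))**2)**2 = (280 + 2*((-1 + 25 + 1 - 10)/4)**2)**2 = (280 + 2*((1/4)*15)**2)**2 = (280 + 2*(15/4)**2)**2 = (280 + 2*(225/16))**2 = (280 + 225/8)**2 = (2465/8)**2 = 6076225/64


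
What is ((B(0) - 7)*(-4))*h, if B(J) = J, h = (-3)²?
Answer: 252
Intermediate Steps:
h = 9
((B(0) - 7)*(-4))*h = ((0 - 7)*(-4))*9 = -7*(-4)*9 = 28*9 = 252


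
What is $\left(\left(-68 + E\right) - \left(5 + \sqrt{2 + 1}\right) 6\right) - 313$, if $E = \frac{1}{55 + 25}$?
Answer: $- \frac{32879}{80} - 6 \sqrt{3} \approx -421.38$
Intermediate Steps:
$E = \frac{1}{80} \approx 0.0125$
$\left(\left(-68 + E\right) - \left(5 + \sqrt{2 + 1}\right) 6\right) - 313 = \left(\left(-68 + \frac{1}{80}\right) - \left(5 + \sqrt{2 + 1}\right) 6\right) - 313 = \left(- \frac{5439}{80} - \left(5 + \sqrt{3}\right) 6\right) - 313 = \left(- \frac{5439}{80} - \left(30 + 6 \sqrt{3}\right)\right) - 313 = \left(- \frac{7839}{80} - 6 \sqrt{3}\right) - 313 = - \frac{32879}{80} - 6 \sqrt{3}$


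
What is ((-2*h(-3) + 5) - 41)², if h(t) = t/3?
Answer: 1156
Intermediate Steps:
h(t) = t/3 (h(t) = t*(⅓) = t/3)
((-2*h(-3) + 5) - 41)² = ((-2*(-3)/3 + 5) - 41)² = ((-2*(-1) + 5) - 41)² = ((2 + 5) - 41)² = (7 - 41)² = (-34)² = 1156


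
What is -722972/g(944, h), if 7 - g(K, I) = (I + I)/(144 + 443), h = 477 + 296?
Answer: -424384564/2563 ≈ -1.6558e+5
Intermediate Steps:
h = 773
g(K, I) = 7 - 2*I/587 (g(K, I) = 7 - (I + I)/(144 + 443) = 7 - 2*I/587)
-722972/g(944, h) = -722972/(7 - 2/587*773) = -722972/(7 - 1546/587) = -722972/2563/587 = -722972*587/2563 = -424384564/2563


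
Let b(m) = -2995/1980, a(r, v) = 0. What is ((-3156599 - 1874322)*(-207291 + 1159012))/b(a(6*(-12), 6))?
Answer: 1896061133356236/599 ≈ 3.1654e+12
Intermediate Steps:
b(m) = -599/396 (b(m) = -2995*1/1980 = -599/396)
((-3156599 - 1874322)*(-207291 + 1159012))/b(a(6*(-12), 6)) = ((-3156599 - 1874322)*(-207291 + 1159012))/(-599/396) = -5030921*951721*(-396/599) = -4788033165041*(-396/599) = 1896061133356236/599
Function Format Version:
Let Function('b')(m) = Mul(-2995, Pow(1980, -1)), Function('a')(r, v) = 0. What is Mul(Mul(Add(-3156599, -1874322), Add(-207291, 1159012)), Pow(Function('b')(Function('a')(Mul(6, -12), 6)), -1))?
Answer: Rational(1896061133356236, 599) ≈ 3.1654e+12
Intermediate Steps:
Function('b')(m) = Rational(-599, 396) (Function('b')(m) = Mul(-2995, Rational(1, 1980)) = Rational(-599, 396))
Mul(Mul(Add(-3156599, -1874322), Add(-207291, 1159012)), Pow(Function('b')(Function('a')(Mul(6, -12), 6)), -1)) = Mul(Mul(Add(-3156599, -1874322), Add(-207291, 1159012)), Pow(Rational(-599, 396), -1)) = Mul(Mul(-5030921, 951721), Rational(-396, 599)) = Mul(-4788033165041, Rational(-396, 599)) = Rational(1896061133356236, 599)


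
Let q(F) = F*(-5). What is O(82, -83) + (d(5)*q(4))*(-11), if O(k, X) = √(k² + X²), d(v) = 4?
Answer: 880 + √13613 ≈ 996.67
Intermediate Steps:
q(F) = -5*F
O(k, X) = √(X² + k²)
O(82, -83) + (d(5)*q(4))*(-11) = √((-83)² + 82²) + (4*(-5*4))*(-11) = √(6889 + 6724) + (4*(-20))*(-11) = √13613 - 80*(-11) = √13613 + 880 = 880 + √13613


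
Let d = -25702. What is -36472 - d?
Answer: -10770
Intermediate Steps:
-36472 - d = -36472 - 1*(-25702) = -36472 + 25702 = -10770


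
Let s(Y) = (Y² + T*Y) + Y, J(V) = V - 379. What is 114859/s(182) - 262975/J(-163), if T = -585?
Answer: 9589024661/19827444 ≈ 483.62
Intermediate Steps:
J(V) = -379 + V
s(Y) = Y² - 584*Y (s(Y) = (Y² - 585*Y) + Y = Y² - 584*Y)
114859/s(182) - 262975/J(-163) = 114859/((182*(-584 + 182))) - 262975/(-379 - 163) = 114859/((182*(-402))) - 262975/(-542) = 114859/(-73164) - 262975*(-1/542) = 114859*(-1/73164) + 262975/542 = -114859/73164 + 262975/542 = 9589024661/19827444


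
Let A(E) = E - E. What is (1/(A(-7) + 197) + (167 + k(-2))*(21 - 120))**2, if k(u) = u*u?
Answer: 11122305040144/38809 ≈ 2.8659e+8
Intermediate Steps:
k(u) = u**2
A(E) = 0
(1/(A(-7) + 197) + (167 + k(-2))*(21 - 120))**2 = (1/(0 + 197) + (167 + (-2)**2)*(21 - 120))**2 = (1/197 + (167 + 4)*(-99))**2 = (1/197 + 171*(-99))**2 = (1/197 - 16929)**2 = (-3335012/197)**2 = 11122305040144/38809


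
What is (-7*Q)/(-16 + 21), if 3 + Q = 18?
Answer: -21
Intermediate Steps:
Q = 15 (Q = -3 + 18 = 15)
(-7*Q)/(-16 + 21) = (-7*15)/(-16 + 21) = -105/5 = -105*⅕ = -21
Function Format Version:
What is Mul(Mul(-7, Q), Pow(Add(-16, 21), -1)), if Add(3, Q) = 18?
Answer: -21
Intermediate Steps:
Q = 15 (Q = Add(-3, 18) = 15)
Mul(Mul(-7, Q), Pow(Add(-16, 21), -1)) = Mul(Mul(-7, 15), Pow(Add(-16, 21), -1)) = Mul(-105, Pow(5, -1)) = Mul(-105, Rational(1, 5)) = -21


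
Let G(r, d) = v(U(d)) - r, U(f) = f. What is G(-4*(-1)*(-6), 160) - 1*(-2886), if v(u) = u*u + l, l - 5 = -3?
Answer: 28512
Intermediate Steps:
l = 2 (l = 5 - 3 = 2)
v(u) = 2 + u² (v(u) = u*u + 2 = u² + 2 = 2 + u²)
G(r, d) = 2 + d² - r (G(r, d) = (2 + d²) - r = 2 + d² - r)
G(-4*(-1)*(-6), 160) - 1*(-2886) = (2 + 160² - (-4*(-1))*(-6)) - 1*(-2886) = (2 + 25600 - 4*(-6)) + 2886 = (2 + 25600 - 1*(-24)) + 2886 = (2 + 25600 + 24) + 2886 = 25626 + 2886 = 28512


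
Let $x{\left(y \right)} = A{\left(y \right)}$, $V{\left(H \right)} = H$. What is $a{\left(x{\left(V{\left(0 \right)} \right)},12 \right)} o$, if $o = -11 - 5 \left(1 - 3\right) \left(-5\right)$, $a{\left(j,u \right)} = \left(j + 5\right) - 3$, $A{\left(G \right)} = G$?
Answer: $-122$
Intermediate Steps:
$x{\left(y \right)} = y$
$a{\left(j,u \right)} = 2 + j$ ($a{\left(j,u \right)} = \left(5 + j\right) - 3 = 2 + j$)
$o = -61$ ($o = -11 - 5 \left(\left(-2\right) \left(-5\right)\right) = -11 - 50 = -61$)
$a{\left(x{\left(V{\left(0 \right)} \right)},12 \right)} o = \left(2 + 0\right) \left(-61\right) = 2 \left(-61\right) = -122$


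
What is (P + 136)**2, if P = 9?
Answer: 21025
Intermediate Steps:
(P + 136)**2 = (9 + 136)**2 = 145**2 = 21025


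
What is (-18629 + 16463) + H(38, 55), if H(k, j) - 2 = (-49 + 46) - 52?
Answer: -2219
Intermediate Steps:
H(k, j) = -53 (H(k, j) = 2 + ((-49 + 46) - 52) = 2 + (-3 - 52) = 2 - 55 = -53)
(-18629 + 16463) + H(38, 55) = (-18629 + 16463) - 53 = -2166 - 53 = -2219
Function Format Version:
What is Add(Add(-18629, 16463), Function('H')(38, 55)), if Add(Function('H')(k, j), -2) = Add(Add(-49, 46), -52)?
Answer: -2219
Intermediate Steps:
Function('H')(k, j) = -53 (Function('H')(k, j) = Add(2, Add(Add(-49, 46), -52)) = Add(2, Add(-3, -52)) = Add(2, -55) = -53)
Add(Add(-18629, 16463), Function('H')(38, 55)) = Add(Add(-18629, 16463), -53) = Add(-2166, -53) = -2219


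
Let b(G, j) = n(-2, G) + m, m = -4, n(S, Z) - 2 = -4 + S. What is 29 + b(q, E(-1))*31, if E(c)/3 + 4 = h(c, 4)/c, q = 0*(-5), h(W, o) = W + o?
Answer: -219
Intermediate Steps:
n(S, Z) = -2 + S (n(S, Z) = 2 + (-4 + S) = -2 + S)
q = 0
E(c) = -12 + 3*(4 + c)/c (E(c) = -12 + 3*((c + 4)/c) = -12 + 3*((4 + c)/c) = -12 + 3*(4 + c)/c)
b(G, j) = -8 (b(G, j) = (-2 - 2) - 4 = -4 - 4 = -8)
29 + b(q, E(-1))*31 = 29 - 8*31 = 29 - 248 = -219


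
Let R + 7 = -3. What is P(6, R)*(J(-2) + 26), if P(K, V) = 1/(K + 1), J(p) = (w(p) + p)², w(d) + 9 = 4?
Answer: 75/7 ≈ 10.714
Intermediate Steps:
w(d) = -5 (w(d) = -9 + 4 = -5)
J(p) = (-5 + p)²
R = -10 (R = -7 - 3 = -10)
P(K, V) = 1/(1 + K)
P(6, R)*(J(-2) + 26) = ((-5 - 2)² + 26)/(1 + 6) = ((-7)² + 26)/7 = (49 + 26)/7 = (⅐)*75 = 75/7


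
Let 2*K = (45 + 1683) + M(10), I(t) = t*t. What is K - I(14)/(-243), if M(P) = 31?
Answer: 427829/486 ≈ 880.31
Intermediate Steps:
I(t) = t²
K = 1759/2 (K = ((45 + 1683) + 31)/2 = (1728 + 31)/2 = (½)*1759 = 1759/2 ≈ 879.50)
K - I(14)/(-243) = 1759/2 - 14²/(-243) = 1759/2 - 196*(-1)/243 = 1759/2 - 1*(-196/243) = 1759/2 + 196/243 = 427829/486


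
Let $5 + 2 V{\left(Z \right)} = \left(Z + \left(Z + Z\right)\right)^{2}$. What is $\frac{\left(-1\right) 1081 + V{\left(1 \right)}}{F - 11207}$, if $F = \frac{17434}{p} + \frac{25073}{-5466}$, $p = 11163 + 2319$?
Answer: $\frac{13252388058}{137685973771} \approx 0.096251$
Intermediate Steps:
$p = 13482$
$V{\left(Z \right)} = - \frac{5}{2} + \frac{9 Z^{2}}{2}$ ($V{\left(Z \right)} = - \frac{5}{2} + \frac{\left(Z + \left(Z + Z\right)\right)^{2}}{2} = - \frac{5}{2} + \frac{\left(Z + 2 Z\right)^{2}}{2} = - \frac{5}{2} + \frac{\left(3 Z\right)^{2}}{2} = - \frac{5}{2} + \frac{9 Z^{2}}{2}$)
$F = - \frac{40456657}{12282102}$ ($F = \frac{17434}{13482} + \frac{25073}{-5466} = 17434 \cdot \frac{1}{13482} + 25073 \left(- \frac{1}{5466}\right) = \frac{8717}{6741} - \frac{25073}{5466} = - \frac{40456657}{12282102} \approx -3.294$)
$\frac{\left(-1\right) 1081 + V{\left(1 \right)}}{F - 11207} = \frac{\left(-1\right) 1081 - \left(\frac{5}{2} - \frac{9 \cdot 1^{2}}{2}\right)}{- \frac{40456657}{12282102} - 11207} = \frac{-1081 + \left(- \frac{5}{2} + \frac{9}{2} \cdot 1\right)}{- \frac{137685973771}{12282102}} = \left(-1081 + \left(- \frac{5}{2} + \frac{9}{2}\right)\right) \left(- \frac{12282102}{137685973771}\right) = \left(-1081 + 2\right) \left(- \frac{12282102}{137685973771}\right) = \left(-1079\right) \left(- \frac{12282102}{137685973771}\right) = \frac{13252388058}{137685973771}$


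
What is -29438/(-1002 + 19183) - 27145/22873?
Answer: -13110771/4672517 ≈ -2.8059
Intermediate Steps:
-29438/(-1002 + 19183) - 27145/22873 = -29438/18181 - 27145*1/22873 = -29438*1/18181 - 305/257 = -29438/18181 - 305/257 = -13110771/4672517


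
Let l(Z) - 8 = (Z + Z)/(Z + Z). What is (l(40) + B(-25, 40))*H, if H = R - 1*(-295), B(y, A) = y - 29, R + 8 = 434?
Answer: -32445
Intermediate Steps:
R = 426 (R = -8 + 434 = 426)
B(y, A) = -29 + y
H = 721 (H = 426 - 1*(-295) = 426 + 295 = 721)
l(Z) = 9 (l(Z) = 8 + (Z + Z)/(Z + Z) = 8 + (2*Z)/((2*Z)) = 8 + (2*Z)*(1/(2*Z)) = 8 + 1 = 9)
(l(40) + B(-25, 40))*H = (9 + (-29 - 25))*721 = (9 - 54)*721 = -45*721 = -32445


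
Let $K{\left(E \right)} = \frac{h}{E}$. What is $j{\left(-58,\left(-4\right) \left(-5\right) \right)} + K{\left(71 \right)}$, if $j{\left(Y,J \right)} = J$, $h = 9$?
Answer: $\frac{1429}{71} \approx 20.127$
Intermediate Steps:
$K{\left(E \right)} = \frac{9}{E}$
$j{\left(-58,\left(-4\right) \left(-5\right) \right)} + K{\left(71 \right)} = \left(-4\right) \left(-5\right) + \frac{9}{71} = 20 + 9 \cdot \frac{1}{71} = 20 + \frac{9}{71} = \frac{1429}{71}$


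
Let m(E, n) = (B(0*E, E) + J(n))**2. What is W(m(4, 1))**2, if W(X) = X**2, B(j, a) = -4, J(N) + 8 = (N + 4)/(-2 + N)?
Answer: 6975757441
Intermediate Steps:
J(N) = -8 + (4 + N)/(-2 + N) (J(N) = -8 + (N + 4)/(-2 + N) = -8 + (4 + N)/(-2 + N))
m(E, n) = (-4 + (20 - 7*n)/(-2 + n))**2
W(m(4, 1))**2 = (((-28 + 11*1)**2/(-2 + 1)**2)**2)**2 = (((-28 + 11)**2/(-1)**2)**2)**2 = (((-17)**2*1)**2)**2 = ((289*1)**2)**2 = (289**2)**2 = 83521**2 = 6975757441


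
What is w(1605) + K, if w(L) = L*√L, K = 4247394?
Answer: 4247394 + 1605*√1605 ≈ 4.3117e+6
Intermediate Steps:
w(L) = L^(3/2)
w(1605) + K = 1605^(3/2) + 4247394 = 1605*√1605 + 4247394 = 4247394 + 1605*√1605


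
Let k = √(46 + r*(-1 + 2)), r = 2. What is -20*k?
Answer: -80*√3 ≈ -138.56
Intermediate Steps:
k = 4*√3 (k = √(46 + 2*(-1 + 2)) = √(46 + 2*1) = √(46 + 2) = √48 = 4*√3 ≈ 6.9282)
-20*k = -80*√3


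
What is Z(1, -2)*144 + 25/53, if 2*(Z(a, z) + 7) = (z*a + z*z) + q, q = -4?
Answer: -61031/53 ≈ -1151.5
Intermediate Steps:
Z(a, z) = -9 + z²/2 + a*z/2 (Z(a, z) = -7 + ((z*a + z*z) - 4)/2 = -7 + ((a*z + z²) - 4)/2 = -7 + ((z² + a*z) - 4)/2 = -7 + (-4 + z² + a*z)/2 = -7 + (-2 + z²/2 + a*z/2) = -9 + z²/2 + a*z/2)
Z(1, -2)*144 + 25/53 = (-9 + (½)*(-2)² + (½)*1*(-2))*144 + 25/53 = (-9 + (½)*4 - 1)*144 + 25*(1/53) = (-9 + 2 - 1)*144 + 25/53 = -8*144 + 25/53 = -1152 + 25/53 = -61031/53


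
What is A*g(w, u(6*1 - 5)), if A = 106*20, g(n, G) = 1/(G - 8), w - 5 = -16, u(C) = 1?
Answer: -2120/7 ≈ -302.86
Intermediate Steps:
w = -11 (w = 5 - 16 = -11)
g(n, G) = 1/(-8 + G)
A = 2120
A*g(w, u(6*1 - 5)) = 2120/(-8 + 1) = 2120/(-7) = 2120*(-1/7) = -2120/7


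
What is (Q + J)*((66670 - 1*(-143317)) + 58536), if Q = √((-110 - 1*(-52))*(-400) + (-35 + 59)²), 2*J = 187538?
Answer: 25179133187 + 1074092*√1486 ≈ 2.5221e+10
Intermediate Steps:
J = 93769 (J = (½)*187538 = 93769)
Q = 4*√1486 (Q = √((-110 + 52)*(-400) + 24²) = √(-58*(-400) + 576) = √(23200 + 576) = √23776 = 4*√1486 ≈ 154.19)
(Q + J)*((66670 - 1*(-143317)) + 58536) = (4*√1486 + 93769)*((66670 - 1*(-143317)) + 58536) = (93769 + 4*√1486)*((66670 + 143317) + 58536) = (93769 + 4*√1486)*(209987 + 58536) = (93769 + 4*√1486)*268523 = 25179133187 + 1074092*√1486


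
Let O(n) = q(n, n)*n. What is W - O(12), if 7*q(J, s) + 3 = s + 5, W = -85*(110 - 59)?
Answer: -4359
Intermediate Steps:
W = -4335 (W = -85*51 = -4335)
q(J, s) = 2/7 + s/7 (q(J, s) = -3/7 + (s + 5)/7 = -3/7 + (5 + s)/7 = -3/7 + (5/7 + s/7) = 2/7 + s/7)
O(n) = n*(2/7 + n/7) (O(n) = (2/7 + n/7)*n = n*(2/7 + n/7))
W - O(12) = -4335 - 12*(2 + 12)/7 = -4335 - 12*14/7 = -4335 - 1*24 = -4335 - 24 = -4359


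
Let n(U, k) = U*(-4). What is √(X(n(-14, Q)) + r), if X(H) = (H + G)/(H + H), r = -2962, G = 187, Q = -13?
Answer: I*√2320507/28 ≈ 54.404*I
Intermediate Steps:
n(U, k) = -4*U
X(H) = (187 + H)/(2*H) (X(H) = (H + 187)/(H + H) = (187 + H)/((2*H)) = (187 + H)*(1/(2*H)) = (187 + H)/(2*H))
√(X(n(-14, Q)) + r) = √((187 - 4*(-14))/(2*((-4*(-14)))) - 2962) = √((½)*(187 + 56)/56 - 2962) = √((½)*(1/56)*243 - 2962) = √(243/112 - 2962) = √(-331501/112) = I*√2320507/28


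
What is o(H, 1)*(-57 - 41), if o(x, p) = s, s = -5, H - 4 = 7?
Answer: 490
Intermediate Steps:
H = 11 (H = 4 + 7 = 11)
o(x, p) = -5
o(H, 1)*(-57 - 41) = -5*(-57 - 41) = -5*(-98) = 490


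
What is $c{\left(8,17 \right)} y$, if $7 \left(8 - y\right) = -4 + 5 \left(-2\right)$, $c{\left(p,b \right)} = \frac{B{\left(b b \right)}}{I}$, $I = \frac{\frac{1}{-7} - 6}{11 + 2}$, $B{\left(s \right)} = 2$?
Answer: $- \frac{1820}{43} \approx -42.326$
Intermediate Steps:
$I = - \frac{43}{91}$ ($I = \frac{- \frac{1}{7} - 6}{13} = \left(- \frac{43}{7}\right) \frac{1}{13} = - \frac{43}{91} \approx -0.47253$)
$c{\left(p,b \right)} = - \frac{182}{43}$ ($c{\left(p,b \right)} = \frac{2}{- \frac{43}{91}} = 2 \left(- \frac{91}{43}\right) = - \frac{182}{43}$)
$y = 10$ ($y = 8 - \frac{-4 + 5 \left(-2\right)}{7} = 8 - \frac{-4 - 10}{7} = 8 - -2 = 8 + 2 = 10$)
$c{\left(8,17 \right)} y = \left(- \frac{182}{43}\right) 10 = - \frac{1820}{43}$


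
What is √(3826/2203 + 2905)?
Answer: √14107000823/2203 ≈ 53.914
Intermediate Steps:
√(3826/2203 + 2905) = √(6403541/2203) = √14107000823/2203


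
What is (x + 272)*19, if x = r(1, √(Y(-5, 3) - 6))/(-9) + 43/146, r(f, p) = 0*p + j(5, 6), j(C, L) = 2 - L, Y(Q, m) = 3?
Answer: 6809201/1314 ≈ 5182.0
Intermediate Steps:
r(f, p) = -4 (r(f, p) = 0*p + (2 - 1*6) = 0 + (2 - 6) = 0 - 4 = -4)
x = 971/1314 (x = -4/(-9) + 43/146 = -4*(-⅑) + 43*(1/146) = 4/9 + 43/146 = 971/1314 ≈ 0.73897)
(x + 272)*19 = (971/1314 + 272)*19 = (358379/1314)*19 = 6809201/1314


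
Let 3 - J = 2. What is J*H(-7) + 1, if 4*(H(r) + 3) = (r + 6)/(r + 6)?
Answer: -7/4 ≈ -1.7500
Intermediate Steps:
J = 1 (J = 3 - 1*2 = 3 - 2 = 1)
H(r) = -11/4 (H(r) = -3 + ((r + 6)/(r + 6))/4 = -3 + ((6 + r)/(6 + r))/4 = -3 + (1/4)*1 = -3 + 1/4 = -11/4)
J*H(-7) + 1 = 1*(-11/4) + 1 = -11/4 + 1 = -7/4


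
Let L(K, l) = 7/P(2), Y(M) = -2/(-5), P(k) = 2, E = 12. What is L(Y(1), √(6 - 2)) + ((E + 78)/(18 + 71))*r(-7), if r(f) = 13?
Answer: 2963/178 ≈ 16.646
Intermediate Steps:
Y(M) = ⅖ (Y(M) = -2*(-⅕) = ⅖)
L(K, l) = 7/2
L(Y(1), √(6 - 2)) + ((E + 78)/(18 + 71))*r(-7) = 7/2 + ((12 + 78)/(18 + 71))*13 = 7/2 + (90/89)*13 = 7/2 + 1170/89 = 2963/178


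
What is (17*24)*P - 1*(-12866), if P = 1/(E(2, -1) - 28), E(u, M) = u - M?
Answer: 321242/25 ≈ 12850.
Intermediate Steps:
P = -1/25 (P = 1/((2 - 1*(-1)) - 28) = 1/((2 + 1) - 28) = 1/(3 - 28) = 1/(-25) = -1/25 ≈ -0.040000)
(17*24)*P - 1*(-12866) = (17*24)*(-1/25) - 1*(-12866) = 408*(-1/25) + 12866 = -408/25 + 12866 = 321242/25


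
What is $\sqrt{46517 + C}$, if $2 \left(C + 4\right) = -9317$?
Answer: $\frac{3 \sqrt{18602}}{2} \approx 204.58$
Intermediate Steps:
$C = - \frac{9325}{2}$ ($C = -4 + \frac{1}{2} \left(-9317\right) = -4 - \frac{9317}{2} = - \frac{9325}{2} \approx -4662.5$)
$\sqrt{46517 + C} = \sqrt{46517 - \frac{9325}{2}} = \sqrt{\frac{83709}{2}} = \frac{3 \sqrt{18602}}{2}$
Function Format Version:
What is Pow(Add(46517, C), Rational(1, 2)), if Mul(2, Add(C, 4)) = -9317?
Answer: Mul(Rational(3, 2), Pow(18602, Rational(1, 2))) ≈ 204.58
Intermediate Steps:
C = Rational(-9325, 2) (C = Add(-4, Mul(Rational(1, 2), -9317)) = Add(-4, Rational(-9317, 2)) = Rational(-9325, 2) ≈ -4662.5)
Pow(Add(46517, C), Rational(1, 2)) = Pow(Add(46517, Rational(-9325, 2)), Rational(1, 2)) = Pow(Rational(83709, 2), Rational(1, 2)) = Mul(Rational(3, 2), Pow(18602, Rational(1, 2)))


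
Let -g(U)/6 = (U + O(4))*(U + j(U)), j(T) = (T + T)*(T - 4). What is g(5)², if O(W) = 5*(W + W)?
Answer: 16402500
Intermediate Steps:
j(T) = 2*T*(-4 + T) (j(T) = (2*T)*(-4 + T) = 2*T*(-4 + T))
O(W) = 10*W (O(W) = 5*(2*W) = 10*W)
g(U) = -6*(40 + U)*(U + 2*U*(-4 + U)) (g(U) = -6*(U + 10*4)*(U + 2*U*(-4 + U)) = -6*(U + 40)*(U + 2*U*(-4 + U)) = -6*(40 + U)*(U + 2*U*(-4 + U)))
g(5)² = (6*5*(280 - 73*5 - 2*5²))² = (6*5*(280 - 365 - 2*25))² = (6*5*(280 - 365 - 50))² = (6*5*(-135))² = (-4050)² = 16402500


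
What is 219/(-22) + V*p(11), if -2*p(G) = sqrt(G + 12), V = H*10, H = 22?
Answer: -219/22 - 110*sqrt(23) ≈ -537.50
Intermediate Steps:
V = 220 (V = 22*10 = 220)
p(G) = -sqrt(12 + G)/2 (p(G) = -sqrt(G + 12)/2 = -sqrt(12 + G)/2)
219/(-22) + V*p(11) = 219/(-22) + 220*(-sqrt(12 + 11)/2) = 219*(-1/22) + 220*(-sqrt(23)/2) = -219/22 - 110*sqrt(23)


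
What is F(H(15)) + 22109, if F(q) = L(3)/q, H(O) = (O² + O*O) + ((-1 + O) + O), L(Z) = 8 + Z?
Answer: 10590222/479 ≈ 22109.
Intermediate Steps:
H(O) = -1 + 2*O + 2*O² (H(O) = (O² + O²) + (-1 + 2*O) = 2*O² + (-1 + 2*O) = -1 + 2*O + 2*O²)
F(q) = 11/q (F(q) = (8 + 3)/q = 11/q)
F(H(15)) + 22109 = 11/(-1 + 2*15 + 2*15²) + 22109 = 11/(-1 + 30 + 2*225) + 22109 = 11/(-1 + 30 + 450) + 22109 = 11/479 + 22109 = 10590222/479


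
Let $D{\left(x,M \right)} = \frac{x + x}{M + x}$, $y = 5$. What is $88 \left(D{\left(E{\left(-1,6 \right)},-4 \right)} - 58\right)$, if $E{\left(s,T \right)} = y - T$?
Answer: $- \frac{25344}{5} \approx -5068.8$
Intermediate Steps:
$E{\left(s,T \right)} = 5 - T$
$D{\left(x,M \right)} = \frac{2 x}{M + x}$
$88 \left(D{\left(E{\left(-1,6 \right)},-4 \right)} - 58\right) = 88 \left(\frac{2 \left(5 - 6\right)}{-4 + \left(5 - 6\right)} - 58\right) = 88 \left(2 \left(-1\right) \frac{1}{-4 - 1} - 58\right) = 88 \left(2 \left(-1\right) \frac{1}{-5} - 58\right) = 88 \left(2 \left(-1\right) \left(- \frac{1}{5}\right) - 58\right) = 88 \left(\frac{2}{5} - 58\right) = 88 \left(- \frac{288}{5}\right) = - \frac{25344}{5}$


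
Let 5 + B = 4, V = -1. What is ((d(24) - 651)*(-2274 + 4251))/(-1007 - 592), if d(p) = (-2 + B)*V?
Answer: 427032/533 ≈ 801.19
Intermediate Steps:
B = -1 (B = -5 + 4 = -1)
d(p) = 3 (d(p) = (-2 - 1)*(-1) = -3*(-1) = 3)
((d(24) - 651)*(-2274 + 4251))/(-1007 - 592) = ((3 - 651)*(-2274 + 4251))/(-1007 - 592) = -648*1977/(-1599) = -1281096*(-1/1599) = 427032/533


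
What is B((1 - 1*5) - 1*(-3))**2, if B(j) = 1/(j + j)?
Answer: 1/4 ≈ 0.25000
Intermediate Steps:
B(j) = 1/(2*j)
B((1 - 1*5) - 1*(-3))**2 = (1/(2*((1 - 1*5) - 1*(-3))))**2 = (1/(2*((1 - 5) + 3)))**2 = (1/(2*(-4 + 3)))**2 = ((1/2)/(-1))**2 = ((1/2)*(-1))**2 = (-1/2)**2 = 1/4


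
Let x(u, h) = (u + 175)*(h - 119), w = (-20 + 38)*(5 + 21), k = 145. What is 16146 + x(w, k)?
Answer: 32864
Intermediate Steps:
w = 468 (w = 18*26 = 468)
x(u, h) = (-119 + h)*(175 + u) (x(u, h) = (175 + u)*(-119 + h) = (-119 + h)*(175 + u))
16146 + x(w, k) = 16146 + (-20825 - 119*468 + 175*145 + 145*468) = 16146 + (-20825 - 55692 + 25375 + 67860) = 16146 + 16718 = 32864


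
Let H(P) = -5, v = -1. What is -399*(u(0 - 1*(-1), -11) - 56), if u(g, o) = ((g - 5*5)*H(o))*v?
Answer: 70224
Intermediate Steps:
u(g, o) = -125 + 5*g (u(g, o) = ((g - 5*5)*(-5))*(-1) = ((g - 25)*(-5))*(-1) = ((-25 + g)*(-5))*(-1) = (125 - 5*g)*(-1) = -125 + 5*g)
-399*(u(0 - 1*(-1), -11) - 56) = -399*((-125 + 5*(0 - 1*(-1))) - 56) = -399*((-125 + 5*(0 + 1)) - 56) = -399*((-125 + 5*1) - 56) = -399*((-125 + 5) - 56) = -399*(-120 - 56) = -399*(-176) = 70224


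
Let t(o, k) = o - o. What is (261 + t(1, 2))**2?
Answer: 68121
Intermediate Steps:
t(o, k) = 0
(261 + t(1, 2))**2 = (261 + 0)**2 = 261**2 = 68121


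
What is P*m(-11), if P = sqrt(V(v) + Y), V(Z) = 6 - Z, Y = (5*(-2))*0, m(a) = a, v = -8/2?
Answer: -11*sqrt(10) ≈ -34.785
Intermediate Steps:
v = -4 (v = -8*1/2 = -4)
Y = 0 (Y = -10*0 = 0)
P = sqrt(10) (P = sqrt((6 - 1*(-4)) + 0) = sqrt((6 + 4) + 0) = sqrt(10 + 0) = sqrt(10) ≈ 3.1623)
P*m(-11) = sqrt(10)*(-11) = -11*sqrt(10)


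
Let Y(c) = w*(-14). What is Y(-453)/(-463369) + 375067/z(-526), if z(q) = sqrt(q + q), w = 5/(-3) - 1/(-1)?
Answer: -28/1390107 - 375067*I*sqrt(263)/526 ≈ -2.0142e-5 - 11564.0*I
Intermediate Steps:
w = -2/3 (w = 5*(-1/3) - 1*(-1) = -5/3 + 1 = -2/3 ≈ -0.66667)
Y(c) = 28/3 (Y(c) = -2/3*(-14) = 28/3)
z(q) = sqrt(2)*sqrt(q) (z(q) = sqrt(2*q) = sqrt(2)*sqrt(q))
Y(-453)/(-463369) + 375067/z(-526) = (28/3)/(-463369) + 375067/((sqrt(2)*sqrt(-526))) = (28/3)*(-1/463369) + 375067/((sqrt(2)*(I*sqrt(526)))) = -28/1390107 + 375067/((2*I*sqrt(263))) = -28/1390107 + 375067*(-I*sqrt(263)/526) = -28/1390107 - 375067*I*sqrt(263)/526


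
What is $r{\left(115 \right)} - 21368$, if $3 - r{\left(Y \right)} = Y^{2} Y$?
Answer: $-1542240$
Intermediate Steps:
$r{\left(Y \right)} = 3 - Y^{3}$ ($r{\left(Y \right)} = 3 - Y^{2} Y = 3 - Y^{3}$)
$r{\left(115 \right)} - 21368 = \left(3 - 115^{3}\right) - 21368 = \left(3 - 1520875\right) - 21368 = -1520872 - 21368 = -1542240$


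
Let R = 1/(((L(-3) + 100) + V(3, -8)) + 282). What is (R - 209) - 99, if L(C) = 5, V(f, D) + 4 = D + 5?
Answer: -117039/380 ≈ -308.00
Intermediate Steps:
V(f, D) = 1 + D (V(f, D) = -4 + (D + 5) = -4 + (5 + D) = 1 + D)
R = 1/380 (R = 1/(((5 + 100) + (1 - 8)) + 282) = 1/((105 - 7) + 282) = 1/(98 + 282) = 1/380 ≈ 0.0026316)
(R - 209) - 99 = (1/380 - 209) - 99 = -79419/380 - 99 = -117039/380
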